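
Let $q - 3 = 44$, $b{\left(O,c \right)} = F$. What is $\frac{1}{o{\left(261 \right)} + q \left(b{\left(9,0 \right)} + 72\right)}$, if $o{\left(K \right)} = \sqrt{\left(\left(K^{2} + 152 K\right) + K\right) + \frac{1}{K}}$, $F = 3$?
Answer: $\frac{184005}{642977206} - \frac{3 \sqrt{817860755}}{3214886030} \approx 0.00025949$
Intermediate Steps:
$b{\left(O,c \right)} = 3$
$q = 47$ ($q = 3 + 44 = 47$)
$o{\left(K \right)} = \sqrt{\frac{1}{K} + K^{2} + 153 K}$ ($o{\left(K \right)} = \sqrt{\left(K^{2} + 153 K\right) + \frac{1}{K}} = \sqrt{\frac{1}{K} + K^{2} + 153 K}$)
$\frac{1}{o{\left(261 \right)} + q \left(b{\left(9,0 \right)} + 72\right)} = \frac{1}{\sqrt{\frac{1 + 261^{2} \left(153 + 261\right)}{261}} + 47 \left(3 + 72\right)} = \frac{1}{\sqrt{\frac{1 + 68121 \cdot 414}{261}} + 47 \cdot 75} = \frac{1}{\sqrt{\frac{1 + 28202094}{261}} + 3525} = \frac{1}{\sqrt{\frac{1}{261} \cdot 28202095} + 3525} = \frac{1}{\sqrt{\frac{28202095}{261}} + 3525} = \frac{1}{\frac{\sqrt{817860755}}{87} + 3525} = \frac{1}{3525 + \frac{\sqrt{817860755}}{87}}$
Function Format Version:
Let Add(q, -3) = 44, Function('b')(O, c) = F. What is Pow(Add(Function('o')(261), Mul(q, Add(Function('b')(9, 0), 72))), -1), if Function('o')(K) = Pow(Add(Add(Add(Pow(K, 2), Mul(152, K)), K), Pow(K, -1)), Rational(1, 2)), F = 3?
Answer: Add(Rational(184005, 642977206), Mul(Rational(-3, 3214886030), Pow(817860755, Rational(1, 2)))) ≈ 0.00025949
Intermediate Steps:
Function('b')(O, c) = 3
q = 47 (q = Add(3, 44) = 47)
Function('o')(K) = Pow(Add(Pow(K, -1), Pow(K, 2), Mul(153, K)), Rational(1, 2)) (Function('o')(K) = Pow(Add(Add(Pow(K, 2), Mul(153, K)), Pow(K, -1)), Rational(1, 2)) = Pow(Add(Pow(K, -1), Pow(K, 2), Mul(153, K)), Rational(1, 2)))
Pow(Add(Function('o')(261), Mul(q, Add(Function('b')(9, 0), 72))), -1) = Pow(Add(Pow(Mul(Pow(261, -1), Add(1, Mul(Pow(261, 2), Add(153, 261)))), Rational(1, 2)), Mul(47, Add(3, 72))), -1) = Pow(Add(Pow(Mul(Rational(1, 261), Add(1, Mul(68121, 414))), Rational(1, 2)), Mul(47, 75)), -1) = Pow(Add(Pow(Mul(Rational(1, 261), Add(1, 28202094)), Rational(1, 2)), 3525), -1) = Pow(Add(Pow(Mul(Rational(1, 261), 28202095), Rational(1, 2)), 3525), -1) = Pow(Add(Pow(Rational(28202095, 261), Rational(1, 2)), 3525), -1) = Pow(Add(Mul(Rational(1, 87), Pow(817860755, Rational(1, 2))), 3525), -1) = Pow(Add(3525, Mul(Rational(1, 87), Pow(817860755, Rational(1, 2)))), -1)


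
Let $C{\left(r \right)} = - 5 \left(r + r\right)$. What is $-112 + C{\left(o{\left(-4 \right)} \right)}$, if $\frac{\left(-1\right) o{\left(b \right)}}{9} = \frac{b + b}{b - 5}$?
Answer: $-32$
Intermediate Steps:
$o{\left(b \right)} = - \frac{18 b}{-5 + b}$ ($o{\left(b \right)} = - 9 \frac{b + b}{b - 5} = - 9 \frac{2 b}{-5 + b} = - \frac{18 b}{-5 + b}$)
$C{\left(r \right)} = - 10 r$ ($C{\left(r \right)} = - 5 \cdot 2 r = - 10 r$)
$-112 + C{\left(o{\left(-4 \right)} \right)} = -112 - 10 \left(\left(-18\right) \left(-4\right) \frac{1}{-5 - 4}\right) = -112 - 10 \left(\left(-18\right) \left(-4\right) \frac{1}{-9}\right) = -112 - 10 \left(\left(-18\right) \left(-4\right) \left(- \frac{1}{9}\right)\right) = -112 - -80 = -112 + 80 = -32$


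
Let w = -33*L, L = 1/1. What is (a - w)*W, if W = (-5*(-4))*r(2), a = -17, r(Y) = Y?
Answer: 640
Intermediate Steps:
L = 1
W = 40 (W = -5*(-4)*2 = 20*2 = 40)
w = -33 (w = -33*1 = -33)
(a - w)*W = (-17 - 1*(-33))*40 = (-17 + 33)*40 = 16*40 = 640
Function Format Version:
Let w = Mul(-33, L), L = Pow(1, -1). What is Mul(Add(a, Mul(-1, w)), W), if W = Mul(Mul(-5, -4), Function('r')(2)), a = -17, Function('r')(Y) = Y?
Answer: 640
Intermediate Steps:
L = 1
W = 40 (W = Mul(Mul(-5, -4), 2) = Mul(20, 2) = 40)
w = -33 (w = Mul(-33, 1) = -33)
Mul(Add(a, Mul(-1, w)), W) = Mul(Add(-17, Mul(-1, -33)), 40) = Mul(Add(-17, 33), 40) = Mul(16, 40) = 640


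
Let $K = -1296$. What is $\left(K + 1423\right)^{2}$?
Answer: $16129$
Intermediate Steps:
$\left(K + 1423\right)^{2} = \left(-1296 + 1423\right)^{2} = 127^{2} = 16129$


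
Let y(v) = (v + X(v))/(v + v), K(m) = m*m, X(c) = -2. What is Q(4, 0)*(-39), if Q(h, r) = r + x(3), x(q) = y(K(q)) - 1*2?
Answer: 377/6 ≈ 62.833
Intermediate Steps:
K(m) = m²
y(v) = (-2 + v)/(2*v) (y(v) = (v - 2)/(v + v) = (-2 + v)/((2*v)) = (-2 + v)*(1/(2*v)) = (-2 + v)/(2*v))
x(q) = -2 + (-2 + q²)/(2*q²) (x(q) = (-2 + q²)/(2*(q²)) - 1*2 = (-2 + q²)/(2*q²) - 2 = -2 + (-2 + q²)/(2*q²))
Q(h, r) = -29/18 + r (Q(h, r) = r + (-3/2 - 1/3²) = r + (-3/2 - 1*⅑) = r + (-3/2 - ⅑) = r - 29/18 = -29/18 + r)
Q(4, 0)*(-39) = (-29/18 + 0)*(-39) = -29/18*(-39) = 377/6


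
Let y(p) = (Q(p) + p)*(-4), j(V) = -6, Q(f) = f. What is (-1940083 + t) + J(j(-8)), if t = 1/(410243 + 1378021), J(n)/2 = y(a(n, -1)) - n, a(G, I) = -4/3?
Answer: -3469320977111/1788264 ≈ -1.9401e+6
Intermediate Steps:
a(G, I) = -4/3 (a(G, I) = -4*⅓ = -4/3)
y(p) = -8*p (y(p) = (p + p)*(-4) = (2*p)*(-4) = -8*p)
J(n) = 64/3 - 2*n (J(n) = 2*(-8*(-4/3) - n) = 2*(32/3 - n) = 64/3 - 2*n)
t = 1/1788264 ≈ 5.5920e-7
(-1940083 + t) + J(j(-8)) = (-1940083 + 1/1788264) + (64/3 - 2*(-6)) = -3469380585911/1788264 + (64/3 + 12) = -3469380585911/1788264 + 100/3 = -3469320977111/1788264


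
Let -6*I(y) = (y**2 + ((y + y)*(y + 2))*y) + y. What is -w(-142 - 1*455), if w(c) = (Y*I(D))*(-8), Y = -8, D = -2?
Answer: 64/3 ≈ 21.333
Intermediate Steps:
I(y) = -y/6 - y**2/6 - y**2*(2 + y)/3 (I(y) = -((y**2 + ((y + y)*(y + 2))*y) + y)/6 = -((y**2 + ((2*y)*(2 + y))*y) + y)/6 = -((y**2 + (2*y*(2 + y))*y) + y)/6 = -((y**2 + 2*y**2*(2 + y)) + y)/6 = -(y + y**2 + 2*y**2*(2 + y))/6 = -y/6 - y**2/6 - y**2*(2 + y)/3)
w(c) = -64/3 (w(c) = -(-4)*(-2)*(1 + 2*(-2)**2 + 5*(-2))/3*(-8) = -(-4)*(-2)*(1 + 2*4 - 10)/3*(-8) = -(-4)*(-2)*(1 + 8 - 10)/3*(-8) = -(-4)*(-2)*(-1)/3*(-8) = -8*(-1/3)*(-8) = (8/3)*(-8) = -64/3)
-w(-142 - 1*455) = -1*(-64/3) = 64/3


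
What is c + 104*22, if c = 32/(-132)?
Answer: 75496/33 ≈ 2287.8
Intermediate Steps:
c = -8/33 (c = 32*(-1/132) = -8/33 ≈ -0.24242)
c + 104*22 = -8/33 + 104*22 = -8/33 + 2288 = 75496/33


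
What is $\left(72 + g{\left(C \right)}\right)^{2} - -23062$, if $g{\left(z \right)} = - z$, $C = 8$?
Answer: $27158$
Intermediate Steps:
$\left(72 + g{\left(C \right)}\right)^{2} - -23062 = \left(72 - 8\right)^{2} - -23062 = \left(72 - 8\right)^{2} + 23062 = 64^{2} + 23062 = 4096 + 23062 = 27158$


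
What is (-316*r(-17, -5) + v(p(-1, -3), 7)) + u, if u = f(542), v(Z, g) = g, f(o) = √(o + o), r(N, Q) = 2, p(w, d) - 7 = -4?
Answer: -625 + 2*√271 ≈ -592.08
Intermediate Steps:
p(w, d) = 3 (p(w, d) = 7 - 4 = 3)
f(o) = √2*√o (f(o) = √(2*o) = √2*√o)
u = 2*√271 (u = √2*√542 = 2*√271 ≈ 32.924)
(-316*r(-17, -5) + v(p(-1, -3), 7)) + u = (-316*2 + 7) + 2*√271 = (-632 + 7) + 2*√271 = -625 + 2*√271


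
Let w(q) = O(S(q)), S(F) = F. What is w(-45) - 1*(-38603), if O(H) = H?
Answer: 38558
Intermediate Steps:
w(q) = q
w(-45) - 1*(-38603) = -45 - 1*(-38603) = -45 + 38603 = 38558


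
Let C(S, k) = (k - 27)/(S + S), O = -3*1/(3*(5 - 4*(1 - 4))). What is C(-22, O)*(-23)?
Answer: -2645/187 ≈ -14.144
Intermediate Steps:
O = -1/17 (O = -3*1/(3*(5 - 4*(-3))) = -3*1/(3*(5 + 12)) = -3/(17*3) = -3/51 = -3*1/51 = -1/17 ≈ -0.058824)
C(S, k) = (-27 + k)/(2*S) (C(S, k) = (-27 + k)/((2*S)) = (-27 + k)*(1/(2*S)) = (-27 + k)/(2*S))
C(-22, O)*(-23) = ((½)*(-27 - 1/17)/(-22))*(-23) = ((½)*(-1/22)*(-460/17))*(-23) = (115/187)*(-23) = -2645/187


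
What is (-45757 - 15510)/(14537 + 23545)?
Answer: -61267/38082 ≈ -1.6088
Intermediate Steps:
(-45757 - 15510)/(14537 + 23545) = -61267/38082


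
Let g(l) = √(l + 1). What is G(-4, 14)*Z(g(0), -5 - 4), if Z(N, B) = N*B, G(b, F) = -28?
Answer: 252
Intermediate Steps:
g(l) = √(1 + l)
Z(N, B) = B*N
G(-4, 14)*Z(g(0), -5 - 4) = -28*(-5 - 4)*√(1 + 0) = -(-252)*√1 = -(-252) = -28*(-9) = 252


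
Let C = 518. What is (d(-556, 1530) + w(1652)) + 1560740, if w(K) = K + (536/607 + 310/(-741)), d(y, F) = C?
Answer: 702976809176/449787 ≈ 1.5629e+6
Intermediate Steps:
d(y, F) = 518
w(K) = 209006/449787 + K (w(K) = K + (536*(1/607) + 310*(-1/741)) = K + (536/607 - 310/741) = K + 209006/449787 = 209006/449787 + K)
(d(-556, 1530) + w(1652)) + 1560740 = (518 + (209006/449787 + 1652)) + 1560740 = (518 + 743257130/449787) + 1560740 = 976246796/449787 + 1560740 = 702976809176/449787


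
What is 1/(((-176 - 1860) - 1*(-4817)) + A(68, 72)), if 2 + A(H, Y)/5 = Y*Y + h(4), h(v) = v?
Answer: 1/28711 ≈ 3.4830e-5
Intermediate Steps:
A(H, Y) = 10 + 5*Y**2 (A(H, Y) = -10 + 5*(Y*Y + 4) = -10 + 5*(Y**2 + 4) = -10 + 5*(4 + Y**2) = -10 + (20 + 5*Y**2) = 10 + 5*Y**2)
1/(((-176 - 1860) - 1*(-4817)) + A(68, 72)) = 1/(((-176 - 1860) - 1*(-4817)) + (10 + 5*72**2)) = 1/((-2036 + 4817) + (10 + 5*5184)) = 1/(2781 + (10 + 25920)) = 1/(2781 + 25930) = 1/28711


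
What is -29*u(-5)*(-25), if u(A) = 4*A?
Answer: -14500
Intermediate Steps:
-29*u(-5)*(-25) = -116*(-5)*(-25) = -29*(-20)*(-25) = 580*(-25) = -14500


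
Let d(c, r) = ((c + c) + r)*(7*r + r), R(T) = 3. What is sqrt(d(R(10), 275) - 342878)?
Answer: sqrt(275322) ≈ 524.71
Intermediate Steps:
d(c, r) = 8*r*(r + 2*c) (d(c, r) = (2*c + r)*(8*r) = (r + 2*c)*(8*r) = 8*r*(r + 2*c))
sqrt(d(R(10), 275) - 342878) = sqrt(8*275*(275 + 2*3) - 342878) = sqrt(8*275*(275 + 6) - 342878) = sqrt(8*275*281 - 342878) = sqrt(618200 - 342878) = sqrt(275322)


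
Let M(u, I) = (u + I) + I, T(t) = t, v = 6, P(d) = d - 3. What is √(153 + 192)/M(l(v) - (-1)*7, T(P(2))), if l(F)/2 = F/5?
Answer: 5*√345/37 ≈ 2.5100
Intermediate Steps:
P(d) = -3 + d
l(F) = 2*F/5 (l(F) = 2*(F/5) = 2*F/5)
M(u, I) = u + 2*I (M(u, I) = (I + u) + I = u + 2*I)
√(153 + 192)/M(l(v) - (-1)*7, T(P(2))) = √(153 + 192)/(((⅖)*6 - (-1)*7) + 2*(-3 + 2)) = √345/((12/5 - 1*(-7)) + 2*(-1)) = √345/((12/5 + 7) - 2) = √345/(47/5 - 2) = √345/(37/5) = √345*(5/37) = 5*√345/37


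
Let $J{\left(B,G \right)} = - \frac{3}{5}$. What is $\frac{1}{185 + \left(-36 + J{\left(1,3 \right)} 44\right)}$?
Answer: $\frac{5}{613} \approx 0.0081566$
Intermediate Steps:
$J{\left(B,G \right)} = - \frac{3}{5}$ ($J{\left(B,G \right)} = \left(-3\right) \frac{1}{5} = - \frac{3}{5}$)
$\frac{1}{185 + \left(-36 + J{\left(1,3 \right)} 44\right)} = \frac{1}{185 - \frac{312}{5}} = \frac{1}{\frac{613}{5}} = \frac{5}{613}$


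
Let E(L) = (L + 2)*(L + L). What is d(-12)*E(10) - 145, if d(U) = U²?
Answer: 34415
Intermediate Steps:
E(L) = 2*L*(2 + L) (E(L) = (2 + L)*(2*L) = 2*L*(2 + L))
d(-12)*E(10) - 145 = (-12)²*(2*10*(2 + 10)) - 145 = 144*(2*10*12) - 145 = 144*240 - 145 = 34560 - 145 = 34415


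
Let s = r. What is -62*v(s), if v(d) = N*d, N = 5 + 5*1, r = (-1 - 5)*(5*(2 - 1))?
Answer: 18600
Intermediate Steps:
r = -30 ≈ -30.000
s = -30
N = 10 (N = 5 + 5 = 10)
v(d) = 10*d
-62*v(s) = -620*(-30) = -62*(-300) = 18600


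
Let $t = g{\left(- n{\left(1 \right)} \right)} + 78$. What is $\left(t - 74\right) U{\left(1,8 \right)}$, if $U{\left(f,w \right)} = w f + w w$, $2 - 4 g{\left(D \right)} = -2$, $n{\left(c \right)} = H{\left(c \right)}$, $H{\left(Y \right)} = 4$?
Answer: $360$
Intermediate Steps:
$n{\left(c \right)} = 4$
$g{\left(D \right)} = 1$ ($g{\left(D \right)} = \frac{1}{2} - - \frac{1}{2} = \frac{1}{2} + \frac{1}{2} = 1$)
$t = 79$ ($t = 1 + 78 = 79$)
$U{\left(f,w \right)} = w^{2} + f w$ ($U{\left(f,w \right)} = f w + w^{2} = w^{2} + f w$)
$\left(t - 74\right) U{\left(1,8 \right)} = \left(79 - 74\right) 8 \left(1 + 8\right) = 5 \cdot 8 \cdot 9 = 5 \cdot 72 = 360$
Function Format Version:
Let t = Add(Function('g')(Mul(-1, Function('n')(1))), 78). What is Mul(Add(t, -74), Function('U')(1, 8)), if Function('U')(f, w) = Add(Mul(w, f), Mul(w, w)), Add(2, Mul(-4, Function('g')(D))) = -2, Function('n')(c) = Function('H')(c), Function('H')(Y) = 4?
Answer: 360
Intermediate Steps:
Function('n')(c) = 4
Function('g')(D) = 1 (Function('g')(D) = Add(Rational(1, 2), Mul(Rational(-1, 4), -2)) = Add(Rational(1, 2), Rational(1, 2)) = 1)
t = 79 (t = Add(1, 78) = 79)
Function('U')(f, w) = Add(Pow(w, 2), Mul(f, w)) (Function('U')(f, w) = Add(Mul(f, w), Pow(w, 2)) = Add(Pow(w, 2), Mul(f, w)))
Mul(Add(t, -74), Function('U')(1, 8)) = Mul(Add(79, -74), Mul(8, Add(1, 8))) = Mul(5, Mul(8, 9)) = Mul(5, 72) = 360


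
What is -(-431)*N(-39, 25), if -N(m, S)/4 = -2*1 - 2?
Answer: 6896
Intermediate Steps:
N(m, S) = 16 (N(m, S) = -4*(-2*1 - 2) = -4*(-2 - 2) = -4*(-4) = 16)
-(-431)*N(-39, 25) = -(-431)*16 = -1*(-6896) = 6896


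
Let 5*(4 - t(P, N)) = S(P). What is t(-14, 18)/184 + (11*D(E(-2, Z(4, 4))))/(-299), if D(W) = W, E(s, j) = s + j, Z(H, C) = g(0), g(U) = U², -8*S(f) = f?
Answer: 4469/47840 ≈ 0.093415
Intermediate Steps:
S(f) = -f/8
Z(H, C) = 0 (Z(H, C) = 0² = 0)
E(s, j) = j + s
t(P, N) = 4 + P/40 (t(P, N) = 4 - (-1)*P/40 = 4 + P/40)
t(-14, 18)/184 + (11*D(E(-2, Z(4, 4))))/(-299) = (4 + (1/40)*(-14))/184 + (11*(0 - 2))/(-299) = (4 - 7/20)*(1/184) + (11*(-2))*(-1/299) = (73/20)*(1/184) - 22*(-1/299) = 73/3680 + 22/299 = 4469/47840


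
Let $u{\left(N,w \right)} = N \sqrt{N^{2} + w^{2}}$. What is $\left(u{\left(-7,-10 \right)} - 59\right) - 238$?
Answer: $-297 - 7 \sqrt{149} \approx -382.45$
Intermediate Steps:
$\left(u{\left(-7,-10 \right)} - 59\right) - 238 = \left(- 7 \sqrt{\left(-7\right)^{2} + \left(-10\right)^{2}} - 59\right) - 238 = \left(- 7 \sqrt{49 + 100} - 59\right) - 238 = \left(- 7 \sqrt{149} - 59\right) - 238 = \left(-59 - 7 \sqrt{149}\right) - 238 = -297 - 7 \sqrt{149}$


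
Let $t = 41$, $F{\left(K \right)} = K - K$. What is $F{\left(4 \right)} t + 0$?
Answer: $0$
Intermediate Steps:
$F{\left(K \right)} = 0$
$F{\left(4 \right)} t + 0 = 0 \cdot 41 + 0 = 0 + 0 = 0$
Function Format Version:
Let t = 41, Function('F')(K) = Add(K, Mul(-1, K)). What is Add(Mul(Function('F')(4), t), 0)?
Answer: 0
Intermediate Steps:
Function('F')(K) = 0
Add(Mul(Function('F')(4), t), 0) = Add(Mul(0, 41), 0) = Add(0, 0) = 0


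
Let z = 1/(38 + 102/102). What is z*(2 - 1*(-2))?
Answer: 4/39 ≈ 0.10256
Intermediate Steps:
z = 1/39 (z = 1/(38 + 102*(1/102)) = 1/(38 + 1) = 1/39 ≈ 0.025641)
z*(2 - 1*(-2)) = (2 - 1*(-2))/39 = (2 + 2)/39 = (1/39)*4 = 4/39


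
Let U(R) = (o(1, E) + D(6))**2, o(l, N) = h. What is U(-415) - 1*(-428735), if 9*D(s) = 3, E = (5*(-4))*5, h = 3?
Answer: 3858715/9 ≈ 4.2875e+5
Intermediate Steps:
E = -100 (E = -20*5 = -100)
o(l, N) = 3
D(s) = 1/3 (D(s) = (1/9)*3 = 1/3)
U(R) = 100/9 (U(R) = (3 + 1/3)**2 = (10/3)**2 = 100/9)
U(-415) - 1*(-428735) = 100/9 - 1*(-428735) = 100/9 + 428735 = 3858715/9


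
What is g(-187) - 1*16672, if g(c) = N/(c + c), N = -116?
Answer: -3117606/187 ≈ -16672.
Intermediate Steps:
g(c) = -58/c (g(c) = -116/(c + c) = -116*1/(2*c) = -58/c)
g(-187) - 1*16672 = -58/(-187) - 1*16672 = -58*(-1/187) - 16672 = 58/187 - 16672 = -3117606/187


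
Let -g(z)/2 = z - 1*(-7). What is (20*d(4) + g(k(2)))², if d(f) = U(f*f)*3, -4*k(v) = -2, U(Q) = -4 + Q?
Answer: 497025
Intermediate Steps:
k(v) = ½ (k(v) = -¼*(-2) = ½)
d(f) = -12 + 3*f² (d(f) = (-4 + f*f)*3 = (-4 + f²)*3 = -12 + 3*f²)
g(z) = -14 - 2*z (g(z) = -2*(z - 1*(-7)) = -2*(z + 7) = -2*(7 + z) = -14 - 2*z)
(20*d(4) + g(k(2)))² = (20*(-12 + 3*4²) + (-14 - 2*½))² = (20*(-12 + 3*16) + (-14 - 1))² = (20*(-12 + 48) - 15)² = (20*36 - 15)² = (720 - 15)² = 705² = 497025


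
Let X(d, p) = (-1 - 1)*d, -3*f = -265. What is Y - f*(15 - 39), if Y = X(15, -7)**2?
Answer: 3020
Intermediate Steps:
f = 265/3 (f = -1/3*(-265) = 265/3 ≈ 88.333)
X(d, p) = -2*d
Y = 900 (Y = (-2*15)**2 = (-30)**2 = 900)
Y - f*(15 - 39) = 900 - 265*(15 - 39)/3 = 900 - 265*(-24)/3 = 900 - 1*(-2120) = 900 + 2120 = 3020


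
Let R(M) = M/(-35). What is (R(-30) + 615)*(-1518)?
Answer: -6544098/7 ≈ -9.3487e+5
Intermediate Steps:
R(M) = -M/35 (R(M) = M*(-1/35) = -M/35)
(R(-30) + 615)*(-1518) = (-1/35*(-30) + 615)*(-1518) = (6/7 + 615)*(-1518) = (4311/7)*(-1518) = -6544098/7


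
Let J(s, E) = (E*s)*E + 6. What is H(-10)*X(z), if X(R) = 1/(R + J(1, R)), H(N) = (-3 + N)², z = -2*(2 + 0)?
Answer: 169/18 ≈ 9.3889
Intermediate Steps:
z = -4 (z = -2*2 = -4)
J(s, E) = 6 + s*E² (J(s, E) = s*E² + 6 = 6 + s*E²)
X(R) = 1/(6 + R + R²) (X(R) = 1/(R + (6 + 1*R²)) = 1/(R + (6 + R²)) = 1/(6 + R + R²))
H(-10)*X(z) = (-3 - 10)²/(6 - 4 + (-4)²) = (-13)²/(6 - 4 + 16) = 169/18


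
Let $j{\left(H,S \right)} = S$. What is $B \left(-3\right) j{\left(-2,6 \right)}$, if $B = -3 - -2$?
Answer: $18$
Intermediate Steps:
$B = -1$ ($B = -3 + 2 = -1$)
$B \left(-3\right) j{\left(-2,6 \right)} = \left(-1\right) \left(-3\right) 6 = 3 \cdot 6 = 18$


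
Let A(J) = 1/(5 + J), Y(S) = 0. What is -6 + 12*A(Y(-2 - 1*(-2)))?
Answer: -18/5 ≈ -3.6000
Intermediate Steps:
-6 + 12*A(Y(-2 - 1*(-2))) = -6 + 12/(5 + 0) = -6 + 12/5 = -18/5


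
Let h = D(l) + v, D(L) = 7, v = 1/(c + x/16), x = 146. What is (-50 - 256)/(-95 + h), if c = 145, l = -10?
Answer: 188649/54248 ≈ 3.4775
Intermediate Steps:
v = 8/1233 (v = 1/(145 + 146/16) = 1/(145 + 146*(1/16)) = 1/(145 + 73/8) = 1/(1233/8) = 8/1233 ≈ 0.0064882)
h = 8639/1233 (h = 7 + 8/1233 = 8639/1233 ≈ 7.0065)
(-50 - 256)/(-95 + h) = (-50 - 256)/(-95 + 8639/1233) = -306/(-108496/1233) = -306*(-1233/108496) = 188649/54248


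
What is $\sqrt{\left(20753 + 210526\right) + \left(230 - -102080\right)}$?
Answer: $\sqrt{333589} \approx 577.57$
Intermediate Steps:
$\sqrt{\left(20753 + 210526\right) + \left(230 - -102080\right)} = \sqrt{231279 + \left(230 + 102080\right)} = \sqrt{231279 + 102310} = \sqrt{333589}$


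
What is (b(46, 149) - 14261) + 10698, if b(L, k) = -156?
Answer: -3719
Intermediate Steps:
(b(46, 149) - 14261) + 10698 = (-156 - 14261) + 10698 = -14417 + 10698 = -3719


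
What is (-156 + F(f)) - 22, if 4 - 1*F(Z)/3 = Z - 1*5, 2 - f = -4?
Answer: -169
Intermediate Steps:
f = 6 (f = 2 - 1*(-4) = 2 + 4 = 6)
F(Z) = 27 - 3*Z (F(Z) = 12 - 3*(Z - 1*5) = 12 - 3*(Z - 5) = 12 - 3*(-5 + Z) = 12 + (15 - 3*Z) = 27 - 3*Z)
(-156 + F(f)) - 22 = (-156 + (27 - 3*6)) - 22 = (-156 + (27 - 18)) - 22 = (-156 + 9) - 22 = -147 - 22 = -169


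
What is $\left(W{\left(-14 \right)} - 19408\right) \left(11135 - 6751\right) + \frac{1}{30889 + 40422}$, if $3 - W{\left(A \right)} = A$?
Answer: $- \frac{6062158378783}{71311} \approx -8.501 \cdot 10^{7}$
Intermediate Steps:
$W{\left(A \right)} = 3 - A$
$\left(W{\left(-14 \right)} - 19408\right) \left(11135 - 6751\right) + \frac{1}{30889 + 40422} = \left(\left(3 - -14\right) - 19408\right) \left(11135 - 6751\right) + \frac{1}{30889 + 40422} = \left(\left(3 + 14\right) - 19408\right) 4384 + \frac{1}{71311} = \left(17 - 19408\right) 4384 + \frac{1}{71311} = \left(-19391\right) 4384 + \frac{1}{71311} = -85010144 + \frac{1}{71311} = - \frac{6062158378783}{71311}$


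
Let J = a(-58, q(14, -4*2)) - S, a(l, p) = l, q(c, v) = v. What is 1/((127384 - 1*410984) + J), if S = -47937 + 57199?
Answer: -1/292920 ≈ -3.4139e-6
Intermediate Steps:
S = 9262
J = -9320 (J = -58 - 1*9262 = -58 - 9262 = -9320)
1/((127384 - 1*410984) + J) = 1/((127384 - 1*410984) - 9320) = 1/((127384 - 410984) - 9320) = 1/(-283600 - 9320) = 1/(-292920) = -1/292920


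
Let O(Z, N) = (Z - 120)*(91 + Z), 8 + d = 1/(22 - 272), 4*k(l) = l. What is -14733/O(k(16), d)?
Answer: 14733/11020 ≈ 1.3369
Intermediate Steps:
k(l) = l/4
d = -2001/250 (d = -8 + 1/(22 - 272) = -8 + 1/(-250) = -8 - 1/250 = -2001/250 ≈ -8.0040)
O(Z, N) = (-120 + Z)*(91 + Z)
-14733/O(k(16), d) = -14733/(-10920 + ((¼)*16)² - 29*16/4) = -14733/(-10920 + 4² - 29*4) = -14733/(-10920 + 16 - 116) = -14733/(-11020) = -14733*(-1/11020) = 14733/11020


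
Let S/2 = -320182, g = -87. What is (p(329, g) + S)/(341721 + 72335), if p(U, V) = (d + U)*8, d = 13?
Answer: -159407/103514 ≈ -1.5400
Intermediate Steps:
p(U, V) = 104 + 8*U (p(U, V) = (13 + U)*8 = 104 + 8*U)
S = -640364 (S = 2*(-320182) = -640364)
(p(329, g) + S)/(341721 + 72335) = ((104 + 8*329) - 640364)/(341721 + 72335) = ((104 + 2632) - 640364)/414056 = (2736 - 640364)*(1/414056) = -637628*1/414056 = -159407/103514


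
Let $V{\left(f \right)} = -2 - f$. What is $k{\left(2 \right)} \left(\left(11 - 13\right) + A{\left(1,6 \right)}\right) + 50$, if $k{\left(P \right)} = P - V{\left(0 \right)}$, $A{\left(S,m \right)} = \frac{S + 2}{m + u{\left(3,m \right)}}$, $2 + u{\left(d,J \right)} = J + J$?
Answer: $\frac{171}{4} \approx 42.75$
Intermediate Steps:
$u{\left(d,J \right)} = -2 + 2 J$ ($u{\left(d,J \right)} = -2 + \left(J + J\right) = -2 + 2 J$)
$A{\left(S,m \right)} = \frac{2 + S}{-2 + 3 m}$ ($A{\left(S,m \right)} = \frac{S + 2}{m + \left(-2 + 2 m\right)} = \frac{2 + S}{-2 + 3 m}$)
$k{\left(P \right)} = 2 + P$ ($k{\left(P \right)} = P - \left(-2 - 0\right) = P - \left(-2 + 0\right) = P - -2 = P + 2 = 2 + P$)
$k{\left(2 \right)} \left(\left(11 - 13\right) + A{\left(1,6 \right)}\right) + 50 = \left(2 + 2\right) \left(\left(11 - 13\right) + \frac{2 + 1}{-2 + 3 \cdot 6}\right) + 50 = 4 \left(-2 + \frac{1}{-2 + 18} \cdot 3\right) + 50 = 4 \left(-2 + \frac{1}{16} \cdot 3\right) + 50 = 4 \left(-2 + \frac{3}{16}\right) + 50 = 4 \left(- \frac{29}{16}\right) + 50 = - \frac{29}{4} + 50 = \frac{171}{4}$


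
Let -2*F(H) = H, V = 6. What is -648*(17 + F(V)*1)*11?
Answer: -99792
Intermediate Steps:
F(H) = -H/2
-648*(17 + F(V)*1)*11 = -648*(17 - 1/2*6*1)*11 = -648*(17 - 3*1)*11 = -648*(17 - 3)*11 = -9072*11 = -648*154 = -99792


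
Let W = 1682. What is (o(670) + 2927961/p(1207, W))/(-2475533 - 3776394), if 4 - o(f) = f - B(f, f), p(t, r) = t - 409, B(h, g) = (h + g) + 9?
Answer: -1157665/1663012582 ≈ -0.00069613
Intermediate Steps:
B(h, g) = 9 + g + h (B(h, g) = (g + h) + 9 = 9 + g + h)
p(t, r) = -409 + t
o(f) = 13 + f (o(f) = 4 - (f - (9 + f + f)) = 4 - (f - (9 + 2*f)) = 4 - (f + (-9 - 2*f)) = 4 - (-9 - f) = 4 + (9 + f) = 13 + f)
(o(670) + 2927961/p(1207, W))/(-2475533 - 3776394) = ((13 + 670) + 2927961/(-409 + 1207))/(-2475533 - 3776394) = (683 + 2927961/798)/(-6251927) = (683 + 2927961*(1/798))*(-1/6251927) = (683 + 975987/266)*(-1/6251927) = (1157665/266)*(-1/6251927) = -1157665/1663012582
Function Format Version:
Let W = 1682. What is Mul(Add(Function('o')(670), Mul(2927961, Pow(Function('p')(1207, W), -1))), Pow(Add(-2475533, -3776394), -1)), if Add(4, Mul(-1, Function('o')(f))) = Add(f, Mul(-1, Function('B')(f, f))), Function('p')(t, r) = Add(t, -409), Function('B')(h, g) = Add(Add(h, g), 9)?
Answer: Rational(-1157665, 1663012582) ≈ -0.00069613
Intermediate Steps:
Function('B')(h, g) = Add(9, g, h) (Function('B')(h, g) = Add(Add(g, h), 9) = Add(9, g, h))
Function('p')(t, r) = Add(-409, t)
Function('o')(f) = Add(13, f) (Function('o')(f) = Add(4, Mul(-1, Add(f, Mul(-1, Add(9, f, f))))) = Add(4, Mul(-1, Add(f, Mul(-1, Add(9, Mul(2, f)))))) = Add(4, Mul(-1, Add(f, Add(-9, Mul(-2, f))))) = Add(4, Mul(-1, Add(-9, Mul(-1, f)))) = Add(4, Add(9, f)) = Add(13, f))
Mul(Add(Function('o')(670), Mul(2927961, Pow(Function('p')(1207, W), -1))), Pow(Add(-2475533, -3776394), -1)) = Mul(Add(Add(13, 670), Mul(2927961, Pow(Add(-409, 1207), -1))), Pow(Add(-2475533, -3776394), -1)) = Mul(Add(683, Mul(2927961, Pow(798, -1))), Pow(-6251927, -1)) = Mul(Add(683, Mul(2927961, Rational(1, 798))), Rational(-1, 6251927)) = Mul(Add(683, Rational(975987, 266)), Rational(-1, 6251927)) = Mul(Rational(1157665, 266), Rational(-1, 6251927)) = Rational(-1157665, 1663012582)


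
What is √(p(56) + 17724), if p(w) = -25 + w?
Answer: √17755 ≈ 133.25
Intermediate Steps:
√(p(56) + 17724) = √((-25 + 56) + 17724) = √(31 + 17724) = √17755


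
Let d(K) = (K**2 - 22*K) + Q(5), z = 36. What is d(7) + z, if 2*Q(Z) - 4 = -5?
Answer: -139/2 ≈ -69.500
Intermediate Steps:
Q(Z) = -1/2 (Q(Z) = 2 + (1/2)*(-5) = 2 - 5/2 = -1/2)
d(K) = -1/2 + K**2 - 22*K (d(K) = (K**2 - 22*K) - 1/2 = -1/2 + K**2 - 22*K)
d(7) + z = (-1/2 + 7**2 - 22*7) + 36 = (-1/2 + 49 - 154) + 36 = -211/2 + 36 = -139/2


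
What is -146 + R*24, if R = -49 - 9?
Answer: -1538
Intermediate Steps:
R = -58
-146 + R*24 = -146 - 58*24 = -146 - 1392 = -1538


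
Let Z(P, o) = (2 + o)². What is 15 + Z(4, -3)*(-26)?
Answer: -11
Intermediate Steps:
15 + Z(4, -3)*(-26) = 15 + (2 - 3)²*(-26) = 15 + (-1)²*(-26) = 15 + 1*(-26) = 15 - 26 = -11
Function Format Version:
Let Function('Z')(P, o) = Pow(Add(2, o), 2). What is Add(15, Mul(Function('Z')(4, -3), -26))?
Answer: -11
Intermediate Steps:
Add(15, Mul(Function('Z')(4, -3), -26)) = Add(15, Mul(Pow(Add(2, -3), 2), -26)) = Add(15, Mul(Pow(-1, 2), -26)) = Add(15, Mul(1, -26)) = Add(15, -26) = -11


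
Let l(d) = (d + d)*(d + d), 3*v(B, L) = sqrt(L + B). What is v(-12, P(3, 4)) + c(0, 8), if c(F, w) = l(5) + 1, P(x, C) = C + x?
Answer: 101 + I*sqrt(5)/3 ≈ 101.0 + 0.74536*I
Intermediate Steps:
v(B, L) = sqrt(B + L)/3 (v(B, L) = sqrt(L + B)/3 = sqrt(B + L)/3)
l(d) = 4*d**2 (l(d) = (2*d)*(2*d) = 4*d**2)
c(F, w) = 101 (c(F, w) = 4*5**2 + 1 = 4*25 + 1 = 100 + 1 = 101)
v(-12, P(3, 4)) + c(0, 8) = sqrt(-12 + (4 + 3))/3 + 101 = sqrt(-12 + 7)/3 + 101 = sqrt(-5)/3 + 101 = (I*sqrt(5))/3 + 101 = I*sqrt(5)/3 + 101 = 101 + I*sqrt(5)/3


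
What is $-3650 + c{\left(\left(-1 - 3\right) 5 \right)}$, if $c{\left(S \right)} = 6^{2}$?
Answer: $-3614$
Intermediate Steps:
$c{\left(S \right)} = 36$
$-3650 + c{\left(\left(-1 - 3\right) 5 \right)} = -3650 + 36 = -3614$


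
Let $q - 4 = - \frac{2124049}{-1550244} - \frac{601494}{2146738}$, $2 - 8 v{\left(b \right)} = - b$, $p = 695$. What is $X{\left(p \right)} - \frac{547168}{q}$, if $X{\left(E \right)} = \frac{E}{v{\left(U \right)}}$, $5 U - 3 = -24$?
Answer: $- \frac{10250720552108579128}{93165517796527} \approx -1.1003 \cdot 10^{5}$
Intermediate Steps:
$U = - \frac{21}{5}$ ($U = \frac{3}{5} + \frac{1}{5} \left(-24\right) = \frac{3}{5} - \frac{24}{5} = - \frac{21}{5} \approx -4.2$)
$v{\left(b \right)} = \frac{1}{4} + \frac{b}{8}$ ($v{\left(b \right)} = \frac{1}{4} - \frac{\left(-1\right) b}{8} = \frac{1}{4} + \frac{b}{8}$)
$q = \frac{8469592526957}{1663983852036}$ ($q = 4 - \left(- \frac{2124049}{1550244} + \frac{300747}{1073369}\right) = 4 - - \frac{1813657118813}{1663983852036} = 4 + \left(\frac{2124049}{1550244} - \frac{300747}{1073369}\right) = 4 + \frac{1813657118813}{1663983852036} = \frac{8469592526957}{1663983852036} \approx 5.09$)
$X{\left(E \right)} = - \frac{40 E}{11}$ ($X{\left(E \right)} = \frac{E}{\frac{1}{4} + \frac{1}{8} \left(- \frac{21}{5}\right)} = \frac{E}{\frac{1}{4} - \frac{21}{40}} = \frac{E}{- \frac{11}{40}} = E \left(- \frac{40}{11}\right) = - \frac{40 E}{11}$)
$X{\left(p \right)} - \frac{547168}{q} = \left(- \frac{40}{11}\right) 695 - \frac{547168}{\frac{8469592526957}{1663983852036}} = - \frac{27800}{11} - 547168 \cdot \frac{1663983852036}{8469592526957} = - \frac{27800}{11} - \frac{910478716350834048}{8469592526957} = - \frac{10250720552108579128}{93165517796527}$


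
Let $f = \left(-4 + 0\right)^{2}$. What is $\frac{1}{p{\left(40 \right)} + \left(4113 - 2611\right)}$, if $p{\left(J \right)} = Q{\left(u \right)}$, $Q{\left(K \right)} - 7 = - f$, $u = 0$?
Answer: $\frac{1}{1493} \approx 0.00066979$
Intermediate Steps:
$f = 16$ ($f = \left(-4\right)^{2} = 16$)
$Q{\left(K \right)} = -9$ ($Q{\left(K \right)} = 7 - 16 = -9$)
$p{\left(J \right)} = -9$
$\frac{1}{p{\left(40 \right)} + \left(4113 - 2611\right)} = \frac{1}{-9 + \left(4113 - 2611\right)} = \frac{1}{-9 + 1502} = \frac{1}{1493}$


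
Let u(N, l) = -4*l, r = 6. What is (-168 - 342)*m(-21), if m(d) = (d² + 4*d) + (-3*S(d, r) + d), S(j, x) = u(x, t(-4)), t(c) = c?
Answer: -146880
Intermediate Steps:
S(j, x) = 16 (S(j, x) = -4*(-4) = 16)
m(d) = -48 + d² + 5*d (m(d) = (d² + 4*d) + (-3*16 + d) = (d² + 4*d) + (-48 + d) = -48 + d² + 5*d)
(-168 - 342)*m(-21) = (-168 - 342)*(-48 + (-21)² + 5*(-21)) = -510*(-48 + 441 - 105) = -510*288 = -146880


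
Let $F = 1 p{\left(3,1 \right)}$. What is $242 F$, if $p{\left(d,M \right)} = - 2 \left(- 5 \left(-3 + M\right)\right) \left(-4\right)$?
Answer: $19360$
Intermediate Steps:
$p{\left(d,M \right)} = 120 - 40 M$ ($p{\left(d,M \right)} = - 2 \left(15 - 5 M\right) \left(-4\right) = \left(-30 + 10 M\right) \left(-4\right) = 120 - 40 M$)
$F = 80$ ($F = 1 \left(120 - 40\right) = 1 \cdot 80 = 80$)
$242 F = 242 \cdot 80 = 19360$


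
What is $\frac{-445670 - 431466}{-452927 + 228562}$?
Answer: $\frac{877136}{224365} \approx 3.9094$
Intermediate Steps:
$\frac{-445670 - 431466}{-452927 + 228562} = - \frac{877136}{-224365} = \left(-877136\right) \left(- \frac{1}{224365}\right) = \frac{877136}{224365}$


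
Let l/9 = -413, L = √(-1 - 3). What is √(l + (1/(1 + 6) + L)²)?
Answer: 2*√(-45582 + 7*I)/7 ≈ 0.0046839 + 61.0*I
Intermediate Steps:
L = 2*I (L = √(-4) = 2*I ≈ 2.0*I)
l = -3717 (l = 9*(-413) = -3717)
√(l + (1/(1 + 6) + L)²) = √(-3717 + (1/(1 + 6) + 2*I)²) = √(-3717 + (1/7 + 2*I)²) = √(-3717 + (⅐ + 2*I)²)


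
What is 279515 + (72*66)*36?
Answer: 450587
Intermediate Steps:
279515 + (72*66)*36 = 279515 + 4752*36 = 279515 + 171072 = 450587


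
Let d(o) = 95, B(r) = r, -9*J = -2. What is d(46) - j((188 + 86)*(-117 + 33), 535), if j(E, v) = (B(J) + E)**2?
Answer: -42907800469/81 ≈ -5.2973e+8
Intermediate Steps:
J = 2/9 (J = -1/9*(-2) = 2/9 ≈ 0.22222)
j(E, v) = (2/9 + E)**2
d(46) - j((188 + 86)*(-117 + 33), 535) = 95 - (2 + 9*((188 + 86)*(-117 + 33)))**2/81 = 95 - (2 + 9*(274*(-84)))**2/81 = 95 - (2 + 9*(-23016))**2/81 = 95 - (2 - 207144)**2/81 = 95 - (-207142)**2/81 = 95 - 42907808164/81 = -42907800469/81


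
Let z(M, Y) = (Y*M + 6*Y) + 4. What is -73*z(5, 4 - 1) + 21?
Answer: -2680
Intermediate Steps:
z(M, Y) = 4 + 6*Y + M*Y (z(M, Y) = (M*Y + 6*Y) + 4 = (6*Y + M*Y) + 4 = 4 + 6*Y + M*Y)
-73*z(5, 4 - 1) + 21 = -73*(4 + 6*(4 - 1) + 5*(4 - 1)) + 21 = -73*(4 + 6*3 + 5*3) + 21 = -73*(4 + 18 + 15) + 21 = -73*37 + 21 = -2701 + 21 = -2680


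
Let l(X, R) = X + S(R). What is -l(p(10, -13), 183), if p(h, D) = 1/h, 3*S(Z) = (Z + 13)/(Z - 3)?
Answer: -25/54 ≈ -0.46296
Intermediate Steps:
S(Z) = (13 + Z)/(3*(-3 + Z)) (S(Z) = ((Z + 13)/(Z - 3))/3 = ((13 + Z)/(-3 + Z))/3 = (13 + Z)/(3*(-3 + Z)))
l(X, R) = X + (13 + R)/(3*(-3 + R))
-l(p(10, -13), 183) = -(13 + 183 + 3*(-3 + 183)/10)/(3*(-3 + 183)) = -(13 + 183 + 3*(1/10)*180)/(3*180) = -(13 + 183 + 54)/(3*180) = -250/(3*180) = -1*25/54 = -25/54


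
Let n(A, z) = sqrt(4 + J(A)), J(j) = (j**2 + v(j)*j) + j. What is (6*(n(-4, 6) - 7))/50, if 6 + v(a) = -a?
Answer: -21/25 + 6*sqrt(6)/25 ≈ -0.25212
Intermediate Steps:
v(a) = -6 - a
J(j) = j + j**2 + j*(-6 - j) (J(j) = (j**2 + (-6 - j)*j) + j = (j**2 + j*(-6 - j)) + j = j + j**2 + j*(-6 - j))
n(A, z) = sqrt(4 - 5*A)
(6*(n(-4, 6) - 7))/50 = (6*(sqrt(4 - 5*(-4)) - 7))/50 = (6*(sqrt(4 + 20) - 7))*(1/50) = (6*(sqrt(24) - 7))*(1/50) = (6*(2*sqrt(6) - 7))*(1/50) = (6*(-7 + 2*sqrt(6)))*(1/50) = (-42 + 12*sqrt(6))*(1/50) = -21/25 + 6*sqrt(6)/25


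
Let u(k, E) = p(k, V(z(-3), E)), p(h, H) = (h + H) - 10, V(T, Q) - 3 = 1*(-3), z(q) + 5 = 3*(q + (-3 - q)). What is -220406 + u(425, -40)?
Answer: -219991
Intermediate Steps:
z(q) = -14 (z(q) = -5 + 3*(q + (-3 - q)) = -5 + 3*(-3) = -5 - 9 = -14)
V(T, Q) = 0 (V(T, Q) = 3 + 1*(-3) = 3 - 3 = 0)
p(h, H) = -10 + H + h (p(h, H) = (H + h) - 10 = -10 + H + h)
u(k, E) = -10 + k (u(k, E) = -10 + 0 + k = -10 + k)
-220406 + u(425, -40) = -220406 + (-10 + 425) = -220406 + 415 = -219991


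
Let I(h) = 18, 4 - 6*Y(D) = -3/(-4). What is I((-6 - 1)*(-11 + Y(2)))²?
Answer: 324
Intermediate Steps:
Y(D) = 13/24 (Y(D) = ⅔ - (-1)/(2*(-4)) = ⅔ - (-1)*(-1)/(2*4) = ⅔ - ⅙*¾ = ⅔ - ⅛ = 13/24)
I((-6 - 1)*(-11 + Y(2)))² = 18² = 324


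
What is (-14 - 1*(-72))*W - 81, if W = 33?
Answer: 1833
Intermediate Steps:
(-14 - 1*(-72))*W - 81 = (-14 - 1*(-72))*33 - 81 = (-14 + 72)*33 - 81 = 58*33 - 81 = 1914 - 81 = 1833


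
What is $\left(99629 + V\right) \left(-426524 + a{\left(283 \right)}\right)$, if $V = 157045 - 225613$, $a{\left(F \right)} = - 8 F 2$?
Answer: $-13388906172$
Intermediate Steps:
$a{\left(F \right)} = - 16 F$
$V = -68568$
$\left(99629 + V\right) \left(-426524 + a{\left(283 \right)}\right) = \left(99629 - 68568\right) \left(-426524 - 4528\right) = 31061 \left(-426524 - 4528\right) = 31061 \left(-431052\right) = -13388906172$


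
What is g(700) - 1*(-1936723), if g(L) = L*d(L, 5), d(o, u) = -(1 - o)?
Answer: 2426023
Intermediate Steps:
d(o, u) = -1 + o
g(L) = L*(-1 + L)
g(700) - 1*(-1936723) = 700*(-1 + 700) - 1*(-1936723) = 700*699 + 1936723 = 489300 + 1936723 = 2426023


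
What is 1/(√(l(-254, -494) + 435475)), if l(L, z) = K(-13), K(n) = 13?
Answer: √27218/108872 ≈ 0.0015153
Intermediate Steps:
l(L, z) = 13
1/(√(l(-254, -494) + 435475)) = 1/(√(13 + 435475)) = 1/(√435488) = 1/(4*√27218) = √27218/108872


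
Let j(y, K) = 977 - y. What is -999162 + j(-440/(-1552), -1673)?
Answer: -193647945/194 ≈ -9.9819e+5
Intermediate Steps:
-999162 + j(-440/(-1552), -1673) = -999162 + (977 - (-440)/(-1552)) = -999162 + (977 - (-440)*(-1)/1552) = -999162 + (977 - 1*55/194) = -999162 + (977 - 55/194) = -999162 + 189483/194 = -193647945/194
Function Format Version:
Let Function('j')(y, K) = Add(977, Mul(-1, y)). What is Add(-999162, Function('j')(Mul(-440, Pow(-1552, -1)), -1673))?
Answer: Rational(-193647945, 194) ≈ -9.9819e+5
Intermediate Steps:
Add(-999162, Function('j')(Mul(-440, Pow(-1552, -1)), -1673)) = Add(-999162, Add(977, Mul(-1, Mul(-440, Pow(-1552, -1))))) = Add(-999162, Add(977, Mul(-1, Mul(-440, Rational(-1, 1552))))) = Add(-999162, Add(977, Mul(-1, Rational(55, 194)))) = Add(-999162, Add(977, Rational(-55, 194))) = Add(-999162, Rational(189483, 194)) = Rational(-193647945, 194)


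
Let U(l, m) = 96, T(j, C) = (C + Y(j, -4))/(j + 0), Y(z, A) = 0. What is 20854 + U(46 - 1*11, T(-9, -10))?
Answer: 20950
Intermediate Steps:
T(j, C) = C/j (T(j, C) = (C + 0)/(j + 0) = C/j)
20854 + U(46 - 1*11, T(-9, -10)) = 20854 + 96 = 20950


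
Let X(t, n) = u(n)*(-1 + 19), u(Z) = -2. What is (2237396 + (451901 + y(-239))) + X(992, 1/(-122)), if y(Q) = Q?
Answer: 2689022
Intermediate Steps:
X(t, n) = -36 (X(t, n) = -2*(-1 + 19) = -2*18 = -36)
(2237396 + (451901 + y(-239))) + X(992, 1/(-122)) = (2237396 + (451901 - 239)) - 36 = (2237396 + 451662) - 36 = 2689058 - 36 = 2689022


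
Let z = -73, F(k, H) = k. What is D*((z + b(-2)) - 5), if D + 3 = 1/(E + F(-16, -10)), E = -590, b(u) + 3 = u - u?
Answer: 49113/202 ≈ 243.13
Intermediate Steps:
b(u) = -3 (b(u) = -3 + (u - u) = -3 + 0 = -3)
D = -1819/606 (D = -3 + 1/(-590 - 16) = -3 + 1/(-606) = -3 - 1/606 = -1819/606 ≈ -3.0017)
D*((z + b(-2)) - 5) = -1819*((-73 - 3) - 5)/606 = -1819*(-76 - 5)/606 = -1819/606*(-81) = 49113/202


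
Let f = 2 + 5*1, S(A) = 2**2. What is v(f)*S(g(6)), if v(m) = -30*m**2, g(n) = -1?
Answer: -5880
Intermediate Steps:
S(A) = 4
f = 7 (f = 2 + 5 = 7)
v(f)*S(g(6)) = -30*7**2*4 = -30*49*4 = -1470*4 = -5880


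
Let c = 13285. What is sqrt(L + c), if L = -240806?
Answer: I*sqrt(227521) ≈ 476.99*I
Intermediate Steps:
sqrt(L + c) = sqrt(-240806 + 13285) = sqrt(-227521) = I*sqrt(227521)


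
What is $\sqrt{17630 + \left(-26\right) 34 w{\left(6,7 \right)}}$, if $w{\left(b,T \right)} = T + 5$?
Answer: $\sqrt{7022} \approx 83.797$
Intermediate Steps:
$w{\left(b,T \right)} = 5 + T$
$\sqrt{17630 + \left(-26\right) 34 w{\left(6,7 \right)}} = \sqrt{17630 + \left(-26\right) 34 \left(5 + 7\right)} = \sqrt{17630 - 10608} = \sqrt{7022}$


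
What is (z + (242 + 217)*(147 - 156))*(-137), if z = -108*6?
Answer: 654723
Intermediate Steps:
z = -648
(z + (242 + 217)*(147 - 156))*(-137) = (-648 + (242 + 217)*(147 - 156))*(-137) = (-648 + 459*(-9))*(-137) = (-648 - 4131)*(-137) = -4779*(-137) = 654723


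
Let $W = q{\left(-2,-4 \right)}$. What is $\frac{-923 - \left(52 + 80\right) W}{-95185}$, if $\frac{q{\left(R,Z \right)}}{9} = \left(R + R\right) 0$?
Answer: $\frac{923}{95185} \approx 0.0096969$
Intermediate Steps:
$q{\left(R,Z \right)} = 0$ ($q{\left(R,Z \right)} = 9 \left(R + R\right) 0 = 9 \cdot 2 R 0 = 9 \cdot 0 = 0$)
$W = 0$
$\frac{-923 - \left(52 + 80\right) W}{-95185} = \frac{-923 - \left(52 + 80\right) 0}{-95185} = \left(-923 - 132 \cdot 0\right) \left(- \frac{1}{95185}\right) = \left(-923 - 0\right) \left(- \frac{1}{95185}\right) = \left(-923 + 0\right) \left(- \frac{1}{95185}\right) = \left(-923\right) \left(- \frac{1}{95185}\right) = \frac{923}{95185}$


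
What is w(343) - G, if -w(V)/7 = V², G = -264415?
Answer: -559128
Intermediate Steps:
w(V) = -7*V²
w(343) - G = -7*343² - 1*(-264415) = -7*117649 + 264415 = -823543 + 264415 = -559128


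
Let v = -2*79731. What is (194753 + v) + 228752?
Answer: 264043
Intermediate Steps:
v = -159462
(194753 + v) + 228752 = (194753 - 159462) + 228752 = 35291 + 228752 = 264043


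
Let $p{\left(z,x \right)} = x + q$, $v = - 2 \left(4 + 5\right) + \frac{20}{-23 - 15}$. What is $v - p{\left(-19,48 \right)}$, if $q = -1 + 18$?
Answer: $- \frac{1587}{19} \approx -83.526$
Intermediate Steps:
$q = 17$
$v = - \frac{352}{19}$ ($v = \left(-2\right) 9 + \frac{20}{-38} = -18 + 20 \left(- \frac{1}{38}\right) = -18 - \frac{10}{19} = - \frac{352}{19} \approx -18.526$)
$p{\left(z,x \right)} = 17 + x$ ($p{\left(z,x \right)} = x + 17 = 17 + x$)
$v - p{\left(-19,48 \right)} = - \frac{352}{19} - \left(17 + 48\right) = - \frac{352}{19} - 65 = - \frac{1587}{19}$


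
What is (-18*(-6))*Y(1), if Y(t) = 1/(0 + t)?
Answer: 108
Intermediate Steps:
Y(t) = 1/t
(-18*(-6))*Y(1) = -18*(-6)/1 = 108*1 = 108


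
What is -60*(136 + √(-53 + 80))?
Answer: -8160 - 180*√3 ≈ -8471.8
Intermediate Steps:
-60*(136 + √(-53 + 80)) = -60*(136 + √27) = -60*(136 + 3*√3) = -8160 - 180*√3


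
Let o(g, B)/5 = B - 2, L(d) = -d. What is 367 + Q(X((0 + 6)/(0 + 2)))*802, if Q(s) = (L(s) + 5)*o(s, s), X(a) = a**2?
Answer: -111913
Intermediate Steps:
o(g, B) = -10 + 5*B (o(g, B) = 5*(B - 2) = 5*(-2 + B) = -10 + 5*B)
Q(s) = (-10 + 5*s)*(5 - s) (Q(s) = (-s + 5)*(-10 + 5*s) = (5 - s)*(-10 + 5*s) = (-10 + 5*s)*(5 - s))
367 + Q(X((0 + 6)/(0 + 2)))*802 = 367 - 5*(-5 + ((0 + 6)/(0 + 2))**2)*(-2 + ((0 + 6)/(0 + 2))**2)*802 = 367 - 5*(-5 + (6/2)**2)*(-2 + (6/2)**2)*802 = 367 - 5*(-5 + (6*(1/2))**2)*(-2 + (6*(1/2))**2)*802 = 367 - 5*(-5 + 3**2)*(-2 + 3**2)*802 = 367 - 5*(-5 + 9)*(-2 + 9)*802 = 367 - 5*4*7*802 = 367 - 140*802 = 367 - 112280 = -111913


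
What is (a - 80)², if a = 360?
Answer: 78400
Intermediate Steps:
(a - 80)² = (360 - 80)² = 280² = 78400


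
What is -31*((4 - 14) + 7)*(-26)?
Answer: -2418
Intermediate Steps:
-31*((4 - 14) + 7)*(-26) = -31*(-10 + 7)*(-26) = -31*(-3)*(-26) = 93*(-26) = -2418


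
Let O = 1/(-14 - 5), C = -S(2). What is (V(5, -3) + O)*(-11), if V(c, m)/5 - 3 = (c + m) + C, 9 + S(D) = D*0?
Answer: -14619/19 ≈ -769.42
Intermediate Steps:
S(D) = -9 (S(D) = -9 + D*0 = -9 + 0 = -9)
C = 9 (C = -1*(-9) = 9)
O = -1/19 (O = 1/(-19) = -1/19 ≈ -0.052632)
V(c, m) = 60 + 5*c + 5*m (V(c, m) = 15 + 5*((c + m) + 9) = 15 + 5*(9 + c + m) = 15 + (45 + 5*c + 5*m) = 60 + 5*c + 5*m)
(V(5, -3) + O)*(-11) = ((60 + 5*5 + 5*(-3)) - 1/19)*(-11) = ((60 + 25 - 15) - 1/19)*(-11) = (70 - 1/19)*(-11) = (1329/19)*(-11) = -14619/19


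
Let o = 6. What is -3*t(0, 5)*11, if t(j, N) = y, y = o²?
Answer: -1188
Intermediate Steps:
y = 36 (y = 6² = 36)
t(j, N) = 36
-3*t(0, 5)*11 = -3*36*11 = -108*11 = -1188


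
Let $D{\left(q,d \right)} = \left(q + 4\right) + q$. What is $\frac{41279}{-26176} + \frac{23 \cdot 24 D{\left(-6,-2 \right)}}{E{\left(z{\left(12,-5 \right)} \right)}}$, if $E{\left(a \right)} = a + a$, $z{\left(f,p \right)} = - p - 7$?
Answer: $\frac{28857025}{26176} \approx 1102.4$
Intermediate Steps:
$z{\left(f,p \right)} = -7 - p$
$E{\left(a \right)} = 2 a$
$D{\left(q,d \right)} = 4 + 2 q$ ($D{\left(q,d \right)} = \left(4 + q\right) + q = 4 + 2 q$)
$\frac{41279}{-26176} + \frac{23 \cdot 24 D{\left(-6,-2 \right)}}{E{\left(z{\left(12,-5 \right)} \right)}} = \frac{41279}{-26176} + \frac{23 \cdot 24 \left(4 + 2 \left(-6\right)\right)}{2 \left(-7 - -5\right)} = 41279 \left(- \frac{1}{26176}\right) + \frac{552 \left(4 - 12\right)}{2 \left(-7 + 5\right)} = - \frac{41279}{26176} + \frac{552 \left(-8\right)}{2 \left(-2\right)} = - \frac{41279}{26176} - \frac{4416}{-4} = - \frac{41279}{26176} - -1104 = - \frac{41279}{26176} + 1104 = \frac{28857025}{26176}$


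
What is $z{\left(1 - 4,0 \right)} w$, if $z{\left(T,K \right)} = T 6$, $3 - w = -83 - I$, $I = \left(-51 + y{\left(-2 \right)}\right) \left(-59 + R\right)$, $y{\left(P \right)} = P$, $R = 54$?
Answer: $-6318$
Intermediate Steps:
$I = 265$ ($I = \left(-51 - 2\right) \left(-59 + 54\right) = \left(-53\right) \left(-5\right) = 265$)
$w = 351$ ($w = 3 - \left(-83 - 265\right) = 3 - -348 = 3 + 348 = 351$)
$z{\left(T,K \right)} = 6 T$
$z{\left(1 - 4,0 \right)} w = 6 \left(1 - 4\right) 351 = 6 \left(-3\right) 351 = \left(-18\right) 351 = -6318$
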